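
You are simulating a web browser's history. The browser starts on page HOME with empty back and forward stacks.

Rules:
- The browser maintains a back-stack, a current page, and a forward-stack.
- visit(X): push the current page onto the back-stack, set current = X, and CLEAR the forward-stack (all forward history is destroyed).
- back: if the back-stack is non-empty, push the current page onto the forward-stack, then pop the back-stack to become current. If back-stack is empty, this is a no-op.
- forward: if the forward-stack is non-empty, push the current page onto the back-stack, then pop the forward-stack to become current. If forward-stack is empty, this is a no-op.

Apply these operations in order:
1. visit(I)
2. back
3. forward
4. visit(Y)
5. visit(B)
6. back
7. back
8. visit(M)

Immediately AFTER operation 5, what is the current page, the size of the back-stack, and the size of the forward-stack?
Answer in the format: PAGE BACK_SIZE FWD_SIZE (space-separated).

After 1 (visit(I)): cur=I back=1 fwd=0
After 2 (back): cur=HOME back=0 fwd=1
After 3 (forward): cur=I back=1 fwd=0
After 4 (visit(Y)): cur=Y back=2 fwd=0
After 5 (visit(B)): cur=B back=3 fwd=0

B 3 0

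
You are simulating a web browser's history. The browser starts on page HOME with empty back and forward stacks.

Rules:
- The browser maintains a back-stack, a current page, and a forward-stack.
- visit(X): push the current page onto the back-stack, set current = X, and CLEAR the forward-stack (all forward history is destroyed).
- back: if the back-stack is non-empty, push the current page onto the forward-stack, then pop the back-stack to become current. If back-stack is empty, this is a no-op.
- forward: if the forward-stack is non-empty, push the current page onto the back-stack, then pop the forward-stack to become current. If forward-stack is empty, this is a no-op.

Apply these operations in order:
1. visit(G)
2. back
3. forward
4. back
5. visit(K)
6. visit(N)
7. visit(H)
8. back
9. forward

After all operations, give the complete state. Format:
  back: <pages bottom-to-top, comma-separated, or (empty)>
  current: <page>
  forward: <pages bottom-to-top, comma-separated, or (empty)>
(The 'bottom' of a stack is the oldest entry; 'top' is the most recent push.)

Answer: back: HOME,K,N
current: H
forward: (empty)

Derivation:
After 1 (visit(G)): cur=G back=1 fwd=0
After 2 (back): cur=HOME back=0 fwd=1
After 3 (forward): cur=G back=1 fwd=0
After 4 (back): cur=HOME back=0 fwd=1
After 5 (visit(K)): cur=K back=1 fwd=0
After 6 (visit(N)): cur=N back=2 fwd=0
After 7 (visit(H)): cur=H back=3 fwd=0
After 8 (back): cur=N back=2 fwd=1
After 9 (forward): cur=H back=3 fwd=0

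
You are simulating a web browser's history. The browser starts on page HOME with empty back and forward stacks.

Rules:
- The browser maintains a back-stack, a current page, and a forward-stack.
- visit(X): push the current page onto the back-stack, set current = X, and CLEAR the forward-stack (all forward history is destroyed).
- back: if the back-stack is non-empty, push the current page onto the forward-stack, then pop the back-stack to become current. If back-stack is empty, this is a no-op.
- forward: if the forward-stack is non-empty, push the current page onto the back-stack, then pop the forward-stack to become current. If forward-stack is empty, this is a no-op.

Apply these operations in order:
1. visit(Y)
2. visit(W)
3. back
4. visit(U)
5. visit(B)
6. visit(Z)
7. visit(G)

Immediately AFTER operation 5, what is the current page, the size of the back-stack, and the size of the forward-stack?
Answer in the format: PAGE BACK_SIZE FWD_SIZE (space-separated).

After 1 (visit(Y)): cur=Y back=1 fwd=0
After 2 (visit(W)): cur=W back=2 fwd=0
After 3 (back): cur=Y back=1 fwd=1
After 4 (visit(U)): cur=U back=2 fwd=0
After 5 (visit(B)): cur=B back=3 fwd=0

B 3 0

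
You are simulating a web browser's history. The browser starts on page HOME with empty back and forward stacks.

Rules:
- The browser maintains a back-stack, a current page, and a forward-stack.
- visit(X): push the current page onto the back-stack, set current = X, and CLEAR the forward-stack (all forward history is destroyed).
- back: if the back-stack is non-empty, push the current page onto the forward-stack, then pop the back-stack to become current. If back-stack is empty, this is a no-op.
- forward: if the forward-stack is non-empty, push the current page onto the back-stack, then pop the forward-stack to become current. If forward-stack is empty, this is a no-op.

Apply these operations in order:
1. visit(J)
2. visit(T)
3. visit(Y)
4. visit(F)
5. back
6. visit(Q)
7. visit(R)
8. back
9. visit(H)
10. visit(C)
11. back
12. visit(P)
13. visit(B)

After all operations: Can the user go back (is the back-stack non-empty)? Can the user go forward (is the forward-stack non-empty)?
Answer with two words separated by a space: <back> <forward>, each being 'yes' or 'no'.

After 1 (visit(J)): cur=J back=1 fwd=0
After 2 (visit(T)): cur=T back=2 fwd=0
After 3 (visit(Y)): cur=Y back=3 fwd=0
After 4 (visit(F)): cur=F back=4 fwd=0
After 5 (back): cur=Y back=3 fwd=1
After 6 (visit(Q)): cur=Q back=4 fwd=0
After 7 (visit(R)): cur=R back=5 fwd=0
After 8 (back): cur=Q back=4 fwd=1
After 9 (visit(H)): cur=H back=5 fwd=0
After 10 (visit(C)): cur=C back=6 fwd=0
After 11 (back): cur=H back=5 fwd=1
After 12 (visit(P)): cur=P back=6 fwd=0
After 13 (visit(B)): cur=B back=7 fwd=0

Answer: yes no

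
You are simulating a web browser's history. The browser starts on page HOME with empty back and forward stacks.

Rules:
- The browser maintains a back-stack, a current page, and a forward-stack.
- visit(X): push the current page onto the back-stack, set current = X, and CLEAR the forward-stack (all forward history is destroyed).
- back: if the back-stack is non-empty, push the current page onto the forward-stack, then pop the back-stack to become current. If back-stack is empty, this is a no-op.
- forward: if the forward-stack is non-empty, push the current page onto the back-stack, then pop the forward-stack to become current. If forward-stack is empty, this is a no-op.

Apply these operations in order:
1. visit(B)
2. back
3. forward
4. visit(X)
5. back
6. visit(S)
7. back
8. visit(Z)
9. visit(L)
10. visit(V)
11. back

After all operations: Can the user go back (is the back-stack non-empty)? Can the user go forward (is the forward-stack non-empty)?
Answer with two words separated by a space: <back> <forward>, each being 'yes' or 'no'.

After 1 (visit(B)): cur=B back=1 fwd=0
After 2 (back): cur=HOME back=0 fwd=1
After 3 (forward): cur=B back=1 fwd=0
After 4 (visit(X)): cur=X back=2 fwd=0
After 5 (back): cur=B back=1 fwd=1
After 6 (visit(S)): cur=S back=2 fwd=0
After 7 (back): cur=B back=1 fwd=1
After 8 (visit(Z)): cur=Z back=2 fwd=0
After 9 (visit(L)): cur=L back=3 fwd=0
After 10 (visit(V)): cur=V back=4 fwd=0
After 11 (back): cur=L back=3 fwd=1

Answer: yes yes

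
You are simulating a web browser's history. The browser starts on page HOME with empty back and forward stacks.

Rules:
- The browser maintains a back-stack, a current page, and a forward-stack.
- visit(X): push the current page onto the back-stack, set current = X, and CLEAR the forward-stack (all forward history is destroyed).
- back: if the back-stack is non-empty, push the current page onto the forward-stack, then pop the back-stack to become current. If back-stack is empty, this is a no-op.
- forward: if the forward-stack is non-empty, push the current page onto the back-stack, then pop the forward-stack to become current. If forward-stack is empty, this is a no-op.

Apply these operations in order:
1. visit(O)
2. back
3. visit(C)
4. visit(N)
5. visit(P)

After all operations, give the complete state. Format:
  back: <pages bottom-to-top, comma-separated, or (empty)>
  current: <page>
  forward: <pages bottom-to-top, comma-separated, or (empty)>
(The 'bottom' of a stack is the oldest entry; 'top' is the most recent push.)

After 1 (visit(O)): cur=O back=1 fwd=0
After 2 (back): cur=HOME back=0 fwd=1
After 3 (visit(C)): cur=C back=1 fwd=0
After 4 (visit(N)): cur=N back=2 fwd=0
After 5 (visit(P)): cur=P back=3 fwd=0

Answer: back: HOME,C,N
current: P
forward: (empty)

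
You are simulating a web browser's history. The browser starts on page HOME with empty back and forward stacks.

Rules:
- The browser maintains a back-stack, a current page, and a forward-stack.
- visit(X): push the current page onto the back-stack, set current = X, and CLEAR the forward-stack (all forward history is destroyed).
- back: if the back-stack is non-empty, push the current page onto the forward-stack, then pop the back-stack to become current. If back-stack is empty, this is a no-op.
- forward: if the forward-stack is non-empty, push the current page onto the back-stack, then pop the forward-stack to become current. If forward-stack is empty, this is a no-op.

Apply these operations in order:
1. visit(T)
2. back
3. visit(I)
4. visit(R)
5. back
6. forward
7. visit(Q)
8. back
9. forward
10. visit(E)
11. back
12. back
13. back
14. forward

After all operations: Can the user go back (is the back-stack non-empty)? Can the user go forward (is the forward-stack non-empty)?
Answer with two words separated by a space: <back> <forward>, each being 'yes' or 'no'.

Answer: yes yes

Derivation:
After 1 (visit(T)): cur=T back=1 fwd=0
After 2 (back): cur=HOME back=0 fwd=1
After 3 (visit(I)): cur=I back=1 fwd=0
After 4 (visit(R)): cur=R back=2 fwd=0
After 5 (back): cur=I back=1 fwd=1
After 6 (forward): cur=R back=2 fwd=0
After 7 (visit(Q)): cur=Q back=3 fwd=0
After 8 (back): cur=R back=2 fwd=1
After 9 (forward): cur=Q back=3 fwd=0
After 10 (visit(E)): cur=E back=4 fwd=0
After 11 (back): cur=Q back=3 fwd=1
After 12 (back): cur=R back=2 fwd=2
After 13 (back): cur=I back=1 fwd=3
After 14 (forward): cur=R back=2 fwd=2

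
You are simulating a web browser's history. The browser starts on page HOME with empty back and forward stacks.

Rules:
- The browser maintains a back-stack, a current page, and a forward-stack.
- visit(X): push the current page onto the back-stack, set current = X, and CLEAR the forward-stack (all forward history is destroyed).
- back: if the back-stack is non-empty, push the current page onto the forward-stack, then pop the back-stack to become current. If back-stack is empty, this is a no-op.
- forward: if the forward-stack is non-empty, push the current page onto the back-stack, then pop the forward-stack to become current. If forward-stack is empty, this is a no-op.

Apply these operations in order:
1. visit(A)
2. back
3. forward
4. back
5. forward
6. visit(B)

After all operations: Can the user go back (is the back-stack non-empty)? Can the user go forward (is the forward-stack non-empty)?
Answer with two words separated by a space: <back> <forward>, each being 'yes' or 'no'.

Answer: yes no

Derivation:
After 1 (visit(A)): cur=A back=1 fwd=0
After 2 (back): cur=HOME back=0 fwd=1
After 3 (forward): cur=A back=1 fwd=0
After 4 (back): cur=HOME back=0 fwd=1
After 5 (forward): cur=A back=1 fwd=0
After 6 (visit(B)): cur=B back=2 fwd=0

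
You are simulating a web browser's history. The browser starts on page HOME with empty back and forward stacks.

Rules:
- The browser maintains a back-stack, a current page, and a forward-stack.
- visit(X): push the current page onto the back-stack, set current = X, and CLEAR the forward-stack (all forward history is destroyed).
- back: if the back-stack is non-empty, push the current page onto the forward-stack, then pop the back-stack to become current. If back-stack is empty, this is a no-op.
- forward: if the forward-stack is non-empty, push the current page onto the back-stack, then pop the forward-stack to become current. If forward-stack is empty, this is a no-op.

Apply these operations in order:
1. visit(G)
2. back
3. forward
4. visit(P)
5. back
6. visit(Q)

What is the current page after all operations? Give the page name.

Answer: Q

Derivation:
After 1 (visit(G)): cur=G back=1 fwd=0
After 2 (back): cur=HOME back=0 fwd=1
After 3 (forward): cur=G back=1 fwd=0
After 4 (visit(P)): cur=P back=2 fwd=0
After 5 (back): cur=G back=1 fwd=1
After 6 (visit(Q)): cur=Q back=2 fwd=0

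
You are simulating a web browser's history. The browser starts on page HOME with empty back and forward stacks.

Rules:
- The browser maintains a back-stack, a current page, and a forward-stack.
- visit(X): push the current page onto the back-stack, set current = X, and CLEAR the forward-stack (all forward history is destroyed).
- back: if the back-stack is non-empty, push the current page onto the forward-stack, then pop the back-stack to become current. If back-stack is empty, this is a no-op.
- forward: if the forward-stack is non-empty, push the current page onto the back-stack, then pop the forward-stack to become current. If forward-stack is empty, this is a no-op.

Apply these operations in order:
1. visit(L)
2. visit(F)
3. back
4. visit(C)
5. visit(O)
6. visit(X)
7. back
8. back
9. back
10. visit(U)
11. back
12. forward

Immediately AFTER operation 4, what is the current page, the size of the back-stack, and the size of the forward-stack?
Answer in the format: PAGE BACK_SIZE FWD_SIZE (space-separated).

After 1 (visit(L)): cur=L back=1 fwd=0
After 2 (visit(F)): cur=F back=2 fwd=0
After 3 (back): cur=L back=1 fwd=1
After 4 (visit(C)): cur=C back=2 fwd=0

C 2 0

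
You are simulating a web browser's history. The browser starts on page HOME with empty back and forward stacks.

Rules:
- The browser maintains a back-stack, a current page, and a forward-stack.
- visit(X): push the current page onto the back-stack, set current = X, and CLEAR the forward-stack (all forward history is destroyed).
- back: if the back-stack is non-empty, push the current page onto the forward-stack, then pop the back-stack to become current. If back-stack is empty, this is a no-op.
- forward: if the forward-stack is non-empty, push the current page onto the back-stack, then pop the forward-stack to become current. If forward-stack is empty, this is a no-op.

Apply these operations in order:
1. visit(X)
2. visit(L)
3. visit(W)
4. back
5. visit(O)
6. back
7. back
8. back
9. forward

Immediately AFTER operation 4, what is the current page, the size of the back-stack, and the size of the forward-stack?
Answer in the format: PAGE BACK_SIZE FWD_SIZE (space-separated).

After 1 (visit(X)): cur=X back=1 fwd=0
After 2 (visit(L)): cur=L back=2 fwd=0
After 3 (visit(W)): cur=W back=3 fwd=0
After 4 (back): cur=L back=2 fwd=1

L 2 1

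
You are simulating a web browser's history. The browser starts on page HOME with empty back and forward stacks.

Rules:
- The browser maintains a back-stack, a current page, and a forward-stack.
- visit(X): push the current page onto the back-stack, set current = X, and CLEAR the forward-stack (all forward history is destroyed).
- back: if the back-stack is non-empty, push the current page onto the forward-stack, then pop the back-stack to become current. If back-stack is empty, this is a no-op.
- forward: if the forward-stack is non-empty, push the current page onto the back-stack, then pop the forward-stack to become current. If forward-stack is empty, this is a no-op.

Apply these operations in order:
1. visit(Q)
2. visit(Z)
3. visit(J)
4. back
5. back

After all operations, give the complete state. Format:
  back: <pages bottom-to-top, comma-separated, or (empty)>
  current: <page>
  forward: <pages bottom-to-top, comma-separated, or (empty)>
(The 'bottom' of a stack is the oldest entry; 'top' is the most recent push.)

After 1 (visit(Q)): cur=Q back=1 fwd=0
After 2 (visit(Z)): cur=Z back=2 fwd=0
After 3 (visit(J)): cur=J back=3 fwd=0
After 4 (back): cur=Z back=2 fwd=1
After 5 (back): cur=Q back=1 fwd=2

Answer: back: HOME
current: Q
forward: J,Z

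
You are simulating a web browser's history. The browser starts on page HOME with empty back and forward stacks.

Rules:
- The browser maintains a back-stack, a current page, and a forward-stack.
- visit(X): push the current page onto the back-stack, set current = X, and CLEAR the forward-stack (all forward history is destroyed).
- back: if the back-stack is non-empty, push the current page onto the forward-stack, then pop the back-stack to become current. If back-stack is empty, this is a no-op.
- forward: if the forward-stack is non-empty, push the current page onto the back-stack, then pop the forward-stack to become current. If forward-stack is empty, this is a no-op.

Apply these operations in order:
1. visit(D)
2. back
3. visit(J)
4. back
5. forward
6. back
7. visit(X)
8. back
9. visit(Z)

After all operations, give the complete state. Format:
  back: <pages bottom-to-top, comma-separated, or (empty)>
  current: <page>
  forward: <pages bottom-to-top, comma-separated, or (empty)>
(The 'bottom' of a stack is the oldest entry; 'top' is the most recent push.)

Answer: back: HOME
current: Z
forward: (empty)

Derivation:
After 1 (visit(D)): cur=D back=1 fwd=0
After 2 (back): cur=HOME back=0 fwd=1
After 3 (visit(J)): cur=J back=1 fwd=0
After 4 (back): cur=HOME back=0 fwd=1
After 5 (forward): cur=J back=1 fwd=0
After 6 (back): cur=HOME back=0 fwd=1
After 7 (visit(X)): cur=X back=1 fwd=0
After 8 (back): cur=HOME back=0 fwd=1
After 9 (visit(Z)): cur=Z back=1 fwd=0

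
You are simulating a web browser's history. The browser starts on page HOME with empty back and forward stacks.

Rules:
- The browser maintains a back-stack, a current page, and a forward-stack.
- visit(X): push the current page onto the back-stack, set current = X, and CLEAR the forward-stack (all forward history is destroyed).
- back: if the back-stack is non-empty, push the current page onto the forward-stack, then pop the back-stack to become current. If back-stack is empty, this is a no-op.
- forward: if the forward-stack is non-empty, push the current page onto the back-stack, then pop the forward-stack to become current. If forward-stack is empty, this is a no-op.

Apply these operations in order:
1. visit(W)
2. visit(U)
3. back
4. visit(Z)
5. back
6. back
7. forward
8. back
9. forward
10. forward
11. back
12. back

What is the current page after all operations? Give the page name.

After 1 (visit(W)): cur=W back=1 fwd=0
After 2 (visit(U)): cur=U back=2 fwd=0
After 3 (back): cur=W back=1 fwd=1
After 4 (visit(Z)): cur=Z back=2 fwd=0
After 5 (back): cur=W back=1 fwd=1
After 6 (back): cur=HOME back=0 fwd=2
After 7 (forward): cur=W back=1 fwd=1
After 8 (back): cur=HOME back=0 fwd=2
After 9 (forward): cur=W back=1 fwd=1
After 10 (forward): cur=Z back=2 fwd=0
After 11 (back): cur=W back=1 fwd=1
After 12 (back): cur=HOME back=0 fwd=2

Answer: HOME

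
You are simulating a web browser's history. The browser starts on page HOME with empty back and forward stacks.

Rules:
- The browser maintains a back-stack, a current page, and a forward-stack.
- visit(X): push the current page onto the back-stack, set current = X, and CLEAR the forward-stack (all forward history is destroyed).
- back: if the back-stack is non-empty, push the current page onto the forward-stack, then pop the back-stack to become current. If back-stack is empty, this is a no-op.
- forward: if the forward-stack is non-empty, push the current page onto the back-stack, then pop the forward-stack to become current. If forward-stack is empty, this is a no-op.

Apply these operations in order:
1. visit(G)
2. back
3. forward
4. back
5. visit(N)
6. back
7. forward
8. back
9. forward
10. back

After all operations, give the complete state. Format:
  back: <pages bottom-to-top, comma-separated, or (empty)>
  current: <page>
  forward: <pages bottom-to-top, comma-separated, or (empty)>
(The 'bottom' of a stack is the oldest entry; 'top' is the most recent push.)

Answer: back: (empty)
current: HOME
forward: N

Derivation:
After 1 (visit(G)): cur=G back=1 fwd=0
After 2 (back): cur=HOME back=0 fwd=1
After 3 (forward): cur=G back=1 fwd=0
After 4 (back): cur=HOME back=0 fwd=1
After 5 (visit(N)): cur=N back=1 fwd=0
After 6 (back): cur=HOME back=0 fwd=1
After 7 (forward): cur=N back=1 fwd=0
After 8 (back): cur=HOME back=0 fwd=1
After 9 (forward): cur=N back=1 fwd=0
After 10 (back): cur=HOME back=0 fwd=1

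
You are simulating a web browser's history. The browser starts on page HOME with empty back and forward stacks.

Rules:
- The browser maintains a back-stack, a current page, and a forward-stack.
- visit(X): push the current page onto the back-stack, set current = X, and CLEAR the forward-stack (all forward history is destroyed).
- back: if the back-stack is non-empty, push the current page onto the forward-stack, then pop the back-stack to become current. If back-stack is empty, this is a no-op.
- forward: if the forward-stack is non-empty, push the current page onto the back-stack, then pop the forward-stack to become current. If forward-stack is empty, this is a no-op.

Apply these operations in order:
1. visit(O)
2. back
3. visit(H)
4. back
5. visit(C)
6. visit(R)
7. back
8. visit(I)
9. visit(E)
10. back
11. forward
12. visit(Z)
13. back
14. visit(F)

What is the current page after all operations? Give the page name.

After 1 (visit(O)): cur=O back=1 fwd=0
After 2 (back): cur=HOME back=0 fwd=1
After 3 (visit(H)): cur=H back=1 fwd=0
After 4 (back): cur=HOME back=0 fwd=1
After 5 (visit(C)): cur=C back=1 fwd=0
After 6 (visit(R)): cur=R back=2 fwd=0
After 7 (back): cur=C back=1 fwd=1
After 8 (visit(I)): cur=I back=2 fwd=0
After 9 (visit(E)): cur=E back=3 fwd=0
After 10 (back): cur=I back=2 fwd=1
After 11 (forward): cur=E back=3 fwd=0
After 12 (visit(Z)): cur=Z back=4 fwd=0
After 13 (back): cur=E back=3 fwd=1
After 14 (visit(F)): cur=F back=4 fwd=0

Answer: F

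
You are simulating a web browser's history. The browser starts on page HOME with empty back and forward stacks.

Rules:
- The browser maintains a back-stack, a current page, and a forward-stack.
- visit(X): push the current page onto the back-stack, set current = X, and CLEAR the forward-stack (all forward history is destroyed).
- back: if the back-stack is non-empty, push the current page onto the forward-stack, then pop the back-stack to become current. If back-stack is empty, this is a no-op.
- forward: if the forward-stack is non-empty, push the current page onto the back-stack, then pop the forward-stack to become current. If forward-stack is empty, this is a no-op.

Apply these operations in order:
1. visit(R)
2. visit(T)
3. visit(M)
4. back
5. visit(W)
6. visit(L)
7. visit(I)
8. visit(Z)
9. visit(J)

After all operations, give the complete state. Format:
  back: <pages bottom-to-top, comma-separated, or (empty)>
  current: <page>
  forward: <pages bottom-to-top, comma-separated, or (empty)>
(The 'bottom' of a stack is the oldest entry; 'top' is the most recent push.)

Answer: back: HOME,R,T,W,L,I,Z
current: J
forward: (empty)

Derivation:
After 1 (visit(R)): cur=R back=1 fwd=0
After 2 (visit(T)): cur=T back=2 fwd=0
After 3 (visit(M)): cur=M back=3 fwd=0
After 4 (back): cur=T back=2 fwd=1
After 5 (visit(W)): cur=W back=3 fwd=0
After 6 (visit(L)): cur=L back=4 fwd=0
After 7 (visit(I)): cur=I back=5 fwd=0
After 8 (visit(Z)): cur=Z back=6 fwd=0
After 9 (visit(J)): cur=J back=7 fwd=0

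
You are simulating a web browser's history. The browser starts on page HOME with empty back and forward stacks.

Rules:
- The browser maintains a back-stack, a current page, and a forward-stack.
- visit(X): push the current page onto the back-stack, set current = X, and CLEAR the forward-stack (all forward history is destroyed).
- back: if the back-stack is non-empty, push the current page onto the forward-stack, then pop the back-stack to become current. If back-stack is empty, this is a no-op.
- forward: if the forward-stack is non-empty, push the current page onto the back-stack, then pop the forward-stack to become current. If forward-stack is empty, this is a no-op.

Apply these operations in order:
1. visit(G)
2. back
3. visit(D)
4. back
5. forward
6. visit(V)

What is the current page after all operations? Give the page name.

After 1 (visit(G)): cur=G back=1 fwd=0
After 2 (back): cur=HOME back=0 fwd=1
After 3 (visit(D)): cur=D back=1 fwd=0
After 4 (back): cur=HOME back=0 fwd=1
After 5 (forward): cur=D back=1 fwd=0
After 6 (visit(V)): cur=V back=2 fwd=0

Answer: V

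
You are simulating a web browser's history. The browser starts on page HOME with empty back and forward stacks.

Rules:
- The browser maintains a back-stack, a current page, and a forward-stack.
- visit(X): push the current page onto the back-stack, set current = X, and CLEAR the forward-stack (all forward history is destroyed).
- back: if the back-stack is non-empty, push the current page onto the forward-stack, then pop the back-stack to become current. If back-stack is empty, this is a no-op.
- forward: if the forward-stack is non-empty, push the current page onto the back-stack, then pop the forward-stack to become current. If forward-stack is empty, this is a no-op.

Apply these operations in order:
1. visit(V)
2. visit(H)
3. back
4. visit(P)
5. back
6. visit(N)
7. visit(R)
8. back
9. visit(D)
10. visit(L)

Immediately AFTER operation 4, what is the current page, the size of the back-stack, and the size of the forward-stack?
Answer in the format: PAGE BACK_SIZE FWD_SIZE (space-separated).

After 1 (visit(V)): cur=V back=1 fwd=0
After 2 (visit(H)): cur=H back=2 fwd=0
After 3 (back): cur=V back=1 fwd=1
After 4 (visit(P)): cur=P back=2 fwd=0

P 2 0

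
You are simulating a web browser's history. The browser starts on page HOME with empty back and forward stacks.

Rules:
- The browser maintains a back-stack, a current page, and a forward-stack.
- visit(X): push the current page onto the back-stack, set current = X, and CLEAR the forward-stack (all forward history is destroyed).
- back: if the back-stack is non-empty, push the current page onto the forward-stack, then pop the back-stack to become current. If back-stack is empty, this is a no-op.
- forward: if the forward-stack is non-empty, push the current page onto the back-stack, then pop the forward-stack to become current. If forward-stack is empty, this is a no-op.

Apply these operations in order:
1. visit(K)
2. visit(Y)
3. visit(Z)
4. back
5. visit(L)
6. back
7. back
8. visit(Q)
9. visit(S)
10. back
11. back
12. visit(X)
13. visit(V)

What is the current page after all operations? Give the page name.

After 1 (visit(K)): cur=K back=1 fwd=0
After 2 (visit(Y)): cur=Y back=2 fwd=0
After 3 (visit(Z)): cur=Z back=3 fwd=0
After 4 (back): cur=Y back=2 fwd=1
After 5 (visit(L)): cur=L back=3 fwd=0
After 6 (back): cur=Y back=2 fwd=1
After 7 (back): cur=K back=1 fwd=2
After 8 (visit(Q)): cur=Q back=2 fwd=0
After 9 (visit(S)): cur=S back=3 fwd=0
After 10 (back): cur=Q back=2 fwd=1
After 11 (back): cur=K back=1 fwd=2
After 12 (visit(X)): cur=X back=2 fwd=0
After 13 (visit(V)): cur=V back=3 fwd=0

Answer: V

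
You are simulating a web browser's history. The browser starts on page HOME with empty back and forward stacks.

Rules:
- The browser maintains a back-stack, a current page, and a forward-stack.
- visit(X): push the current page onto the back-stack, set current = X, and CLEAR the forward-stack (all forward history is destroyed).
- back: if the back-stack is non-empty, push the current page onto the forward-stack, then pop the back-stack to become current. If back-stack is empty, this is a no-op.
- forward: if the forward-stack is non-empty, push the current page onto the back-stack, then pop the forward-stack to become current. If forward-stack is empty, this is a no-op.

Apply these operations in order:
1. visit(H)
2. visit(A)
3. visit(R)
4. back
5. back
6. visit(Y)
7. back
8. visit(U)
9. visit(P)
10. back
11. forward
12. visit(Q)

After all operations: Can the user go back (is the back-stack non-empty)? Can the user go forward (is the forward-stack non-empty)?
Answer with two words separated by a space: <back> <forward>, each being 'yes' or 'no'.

After 1 (visit(H)): cur=H back=1 fwd=0
After 2 (visit(A)): cur=A back=2 fwd=0
After 3 (visit(R)): cur=R back=3 fwd=0
After 4 (back): cur=A back=2 fwd=1
After 5 (back): cur=H back=1 fwd=2
After 6 (visit(Y)): cur=Y back=2 fwd=0
After 7 (back): cur=H back=1 fwd=1
After 8 (visit(U)): cur=U back=2 fwd=0
After 9 (visit(P)): cur=P back=3 fwd=0
After 10 (back): cur=U back=2 fwd=1
After 11 (forward): cur=P back=3 fwd=0
After 12 (visit(Q)): cur=Q back=4 fwd=0

Answer: yes no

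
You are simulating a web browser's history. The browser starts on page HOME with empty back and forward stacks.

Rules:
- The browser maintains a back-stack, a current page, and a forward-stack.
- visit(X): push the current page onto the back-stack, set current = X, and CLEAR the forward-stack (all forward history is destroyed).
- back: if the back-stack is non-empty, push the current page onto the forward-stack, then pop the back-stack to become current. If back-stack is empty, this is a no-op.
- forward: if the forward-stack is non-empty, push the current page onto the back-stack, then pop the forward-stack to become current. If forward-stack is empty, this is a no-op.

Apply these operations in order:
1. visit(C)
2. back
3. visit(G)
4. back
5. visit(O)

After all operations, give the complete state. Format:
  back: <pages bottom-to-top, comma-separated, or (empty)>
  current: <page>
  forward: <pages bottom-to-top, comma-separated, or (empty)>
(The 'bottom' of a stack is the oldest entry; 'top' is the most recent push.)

After 1 (visit(C)): cur=C back=1 fwd=0
After 2 (back): cur=HOME back=0 fwd=1
After 3 (visit(G)): cur=G back=1 fwd=0
After 4 (back): cur=HOME back=0 fwd=1
After 5 (visit(O)): cur=O back=1 fwd=0

Answer: back: HOME
current: O
forward: (empty)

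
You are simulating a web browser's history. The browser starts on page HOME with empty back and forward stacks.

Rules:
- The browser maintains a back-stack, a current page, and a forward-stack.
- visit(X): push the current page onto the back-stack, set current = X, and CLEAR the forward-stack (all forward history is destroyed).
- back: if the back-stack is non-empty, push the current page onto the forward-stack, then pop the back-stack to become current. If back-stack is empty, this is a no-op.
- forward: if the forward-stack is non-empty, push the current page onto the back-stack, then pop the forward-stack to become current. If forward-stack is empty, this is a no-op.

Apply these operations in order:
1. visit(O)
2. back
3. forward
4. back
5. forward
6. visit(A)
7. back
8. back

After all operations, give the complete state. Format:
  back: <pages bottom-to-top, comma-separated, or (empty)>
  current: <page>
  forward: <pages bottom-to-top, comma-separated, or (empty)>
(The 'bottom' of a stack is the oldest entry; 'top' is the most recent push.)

Answer: back: (empty)
current: HOME
forward: A,O

Derivation:
After 1 (visit(O)): cur=O back=1 fwd=0
After 2 (back): cur=HOME back=0 fwd=1
After 3 (forward): cur=O back=1 fwd=0
After 4 (back): cur=HOME back=0 fwd=1
After 5 (forward): cur=O back=1 fwd=0
After 6 (visit(A)): cur=A back=2 fwd=0
After 7 (back): cur=O back=1 fwd=1
After 8 (back): cur=HOME back=0 fwd=2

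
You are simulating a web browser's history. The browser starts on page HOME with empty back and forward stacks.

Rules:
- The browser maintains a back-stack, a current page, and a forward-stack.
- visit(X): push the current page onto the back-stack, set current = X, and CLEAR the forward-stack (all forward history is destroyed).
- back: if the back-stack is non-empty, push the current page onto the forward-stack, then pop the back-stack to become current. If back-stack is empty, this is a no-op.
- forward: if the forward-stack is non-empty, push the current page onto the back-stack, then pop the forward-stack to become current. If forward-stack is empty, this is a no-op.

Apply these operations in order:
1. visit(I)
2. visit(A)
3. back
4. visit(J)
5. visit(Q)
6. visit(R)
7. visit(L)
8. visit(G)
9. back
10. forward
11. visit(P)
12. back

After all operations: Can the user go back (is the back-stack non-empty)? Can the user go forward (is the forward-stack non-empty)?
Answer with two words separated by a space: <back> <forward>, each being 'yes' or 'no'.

After 1 (visit(I)): cur=I back=1 fwd=0
After 2 (visit(A)): cur=A back=2 fwd=0
After 3 (back): cur=I back=1 fwd=1
After 4 (visit(J)): cur=J back=2 fwd=0
After 5 (visit(Q)): cur=Q back=3 fwd=0
After 6 (visit(R)): cur=R back=4 fwd=0
After 7 (visit(L)): cur=L back=5 fwd=0
After 8 (visit(G)): cur=G back=6 fwd=0
After 9 (back): cur=L back=5 fwd=1
After 10 (forward): cur=G back=6 fwd=0
After 11 (visit(P)): cur=P back=7 fwd=0
After 12 (back): cur=G back=6 fwd=1

Answer: yes yes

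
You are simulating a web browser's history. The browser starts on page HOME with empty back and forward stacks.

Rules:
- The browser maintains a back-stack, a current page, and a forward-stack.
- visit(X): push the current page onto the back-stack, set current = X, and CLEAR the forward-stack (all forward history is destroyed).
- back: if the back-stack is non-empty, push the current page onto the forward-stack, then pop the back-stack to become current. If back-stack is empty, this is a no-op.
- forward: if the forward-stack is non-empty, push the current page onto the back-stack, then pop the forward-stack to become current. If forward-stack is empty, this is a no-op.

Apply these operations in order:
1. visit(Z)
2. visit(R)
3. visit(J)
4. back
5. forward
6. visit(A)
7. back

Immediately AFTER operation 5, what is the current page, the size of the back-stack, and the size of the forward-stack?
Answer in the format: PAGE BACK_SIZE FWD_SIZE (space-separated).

After 1 (visit(Z)): cur=Z back=1 fwd=0
After 2 (visit(R)): cur=R back=2 fwd=0
After 3 (visit(J)): cur=J back=3 fwd=0
After 4 (back): cur=R back=2 fwd=1
After 5 (forward): cur=J back=3 fwd=0

J 3 0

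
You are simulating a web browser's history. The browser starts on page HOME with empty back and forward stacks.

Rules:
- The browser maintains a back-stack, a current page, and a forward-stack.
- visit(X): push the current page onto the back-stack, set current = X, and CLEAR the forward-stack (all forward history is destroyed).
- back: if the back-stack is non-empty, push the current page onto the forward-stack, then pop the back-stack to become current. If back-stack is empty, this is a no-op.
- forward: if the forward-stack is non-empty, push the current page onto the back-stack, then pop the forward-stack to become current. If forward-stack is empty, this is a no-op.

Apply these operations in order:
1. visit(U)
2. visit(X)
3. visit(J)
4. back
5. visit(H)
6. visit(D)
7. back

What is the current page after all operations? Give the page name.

Answer: H

Derivation:
After 1 (visit(U)): cur=U back=1 fwd=0
After 2 (visit(X)): cur=X back=2 fwd=0
After 3 (visit(J)): cur=J back=3 fwd=0
After 4 (back): cur=X back=2 fwd=1
After 5 (visit(H)): cur=H back=3 fwd=0
After 6 (visit(D)): cur=D back=4 fwd=0
After 7 (back): cur=H back=3 fwd=1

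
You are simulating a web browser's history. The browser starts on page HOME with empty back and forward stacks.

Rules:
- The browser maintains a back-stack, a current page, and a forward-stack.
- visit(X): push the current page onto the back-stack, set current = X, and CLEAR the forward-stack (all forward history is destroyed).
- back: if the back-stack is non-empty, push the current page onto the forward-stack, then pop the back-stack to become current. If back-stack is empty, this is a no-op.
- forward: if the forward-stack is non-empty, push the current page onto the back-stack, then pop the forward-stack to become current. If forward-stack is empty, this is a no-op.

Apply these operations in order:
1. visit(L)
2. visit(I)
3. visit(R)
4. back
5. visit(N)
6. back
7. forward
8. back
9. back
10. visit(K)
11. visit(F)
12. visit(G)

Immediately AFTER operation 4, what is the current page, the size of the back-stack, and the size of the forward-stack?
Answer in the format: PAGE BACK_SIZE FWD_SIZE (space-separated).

After 1 (visit(L)): cur=L back=1 fwd=0
After 2 (visit(I)): cur=I back=2 fwd=0
After 3 (visit(R)): cur=R back=3 fwd=0
After 4 (back): cur=I back=2 fwd=1

I 2 1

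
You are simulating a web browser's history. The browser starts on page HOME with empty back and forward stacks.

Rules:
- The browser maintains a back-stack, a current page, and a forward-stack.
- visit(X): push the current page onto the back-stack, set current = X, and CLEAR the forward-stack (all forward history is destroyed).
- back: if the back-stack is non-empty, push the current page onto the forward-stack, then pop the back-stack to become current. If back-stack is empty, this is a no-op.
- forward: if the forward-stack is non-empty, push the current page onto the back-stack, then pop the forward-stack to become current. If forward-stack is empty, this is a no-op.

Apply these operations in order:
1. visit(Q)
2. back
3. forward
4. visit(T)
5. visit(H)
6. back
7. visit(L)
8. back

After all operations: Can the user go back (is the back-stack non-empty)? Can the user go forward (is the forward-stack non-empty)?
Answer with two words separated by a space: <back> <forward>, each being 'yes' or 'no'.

Answer: yes yes

Derivation:
After 1 (visit(Q)): cur=Q back=1 fwd=0
After 2 (back): cur=HOME back=0 fwd=1
After 3 (forward): cur=Q back=1 fwd=0
After 4 (visit(T)): cur=T back=2 fwd=0
After 5 (visit(H)): cur=H back=3 fwd=0
After 6 (back): cur=T back=2 fwd=1
After 7 (visit(L)): cur=L back=3 fwd=0
After 8 (back): cur=T back=2 fwd=1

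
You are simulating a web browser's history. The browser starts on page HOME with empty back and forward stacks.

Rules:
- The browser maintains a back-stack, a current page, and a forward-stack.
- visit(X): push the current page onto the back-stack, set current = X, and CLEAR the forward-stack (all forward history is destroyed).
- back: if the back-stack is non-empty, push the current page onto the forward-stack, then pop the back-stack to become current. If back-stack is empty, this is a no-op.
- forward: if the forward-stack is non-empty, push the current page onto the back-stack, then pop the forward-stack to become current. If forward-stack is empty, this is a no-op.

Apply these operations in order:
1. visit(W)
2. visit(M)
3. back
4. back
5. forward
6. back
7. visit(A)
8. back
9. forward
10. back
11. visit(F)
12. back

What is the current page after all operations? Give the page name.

After 1 (visit(W)): cur=W back=1 fwd=0
After 2 (visit(M)): cur=M back=2 fwd=0
After 3 (back): cur=W back=1 fwd=1
After 4 (back): cur=HOME back=0 fwd=2
After 5 (forward): cur=W back=1 fwd=1
After 6 (back): cur=HOME back=0 fwd=2
After 7 (visit(A)): cur=A back=1 fwd=0
After 8 (back): cur=HOME back=0 fwd=1
After 9 (forward): cur=A back=1 fwd=0
After 10 (back): cur=HOME back=0 fwd=1
After 11 (visit(F)): cur=F back=1 fwd=0
After 12 (back): cur=HOME back=0 fwd=1

Answer: HOME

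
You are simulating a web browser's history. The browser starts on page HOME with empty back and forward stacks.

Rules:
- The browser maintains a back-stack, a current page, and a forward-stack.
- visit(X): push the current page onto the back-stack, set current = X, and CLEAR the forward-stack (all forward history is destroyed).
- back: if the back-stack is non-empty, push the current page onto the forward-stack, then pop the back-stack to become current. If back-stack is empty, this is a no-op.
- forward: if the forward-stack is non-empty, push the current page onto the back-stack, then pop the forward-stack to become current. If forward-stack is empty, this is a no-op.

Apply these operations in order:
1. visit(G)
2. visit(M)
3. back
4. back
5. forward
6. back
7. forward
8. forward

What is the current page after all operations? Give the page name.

Answer: M

Derivation:
After 1 (visit(G)): cur=G back=1 fwd=0
After 2 (visit(M)): cur=M back=2 fwd=0
After 3 (back): cur=G back=1 fwd=1
After 4 (back): cur=HOME back=0 fwd=2
After 5 (forward): cur=G back=1 fwd=1
After 6 (back): cur=HOME back=0 fwd=2
After 7 (forward): cur=G back=1 fwd=1
After 8 (forward): cur=M back=2 fwd=0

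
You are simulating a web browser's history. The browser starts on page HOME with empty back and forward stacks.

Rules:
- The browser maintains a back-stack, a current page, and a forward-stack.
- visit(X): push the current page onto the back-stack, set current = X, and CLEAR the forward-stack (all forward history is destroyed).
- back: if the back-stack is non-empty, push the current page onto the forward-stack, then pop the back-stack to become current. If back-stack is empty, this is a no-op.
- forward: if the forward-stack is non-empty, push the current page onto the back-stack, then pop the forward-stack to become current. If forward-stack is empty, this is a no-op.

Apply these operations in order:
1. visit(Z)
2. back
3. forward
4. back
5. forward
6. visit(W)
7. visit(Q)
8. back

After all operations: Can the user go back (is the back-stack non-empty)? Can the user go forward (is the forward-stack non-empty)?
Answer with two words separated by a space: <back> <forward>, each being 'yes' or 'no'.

After 1 (visit(Z)): cur=Z back=1 fwd=0
After 2 (back): cur=HOME back=0 fwd=1
After 3 (forward): cur=Z back=1 fwd=0
After 4 (back): cur=HOME back=0 fwd=1
After 5 (forward): cur=Z back=1 fwd=0
After 6 (visit(W)): cur=W back=2 fwd=0
After 7 (visit(Q)): cur=Q back=3 fwd=0
After 8 (back): cur=W back=2 fwd=1

Answer: yes yes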